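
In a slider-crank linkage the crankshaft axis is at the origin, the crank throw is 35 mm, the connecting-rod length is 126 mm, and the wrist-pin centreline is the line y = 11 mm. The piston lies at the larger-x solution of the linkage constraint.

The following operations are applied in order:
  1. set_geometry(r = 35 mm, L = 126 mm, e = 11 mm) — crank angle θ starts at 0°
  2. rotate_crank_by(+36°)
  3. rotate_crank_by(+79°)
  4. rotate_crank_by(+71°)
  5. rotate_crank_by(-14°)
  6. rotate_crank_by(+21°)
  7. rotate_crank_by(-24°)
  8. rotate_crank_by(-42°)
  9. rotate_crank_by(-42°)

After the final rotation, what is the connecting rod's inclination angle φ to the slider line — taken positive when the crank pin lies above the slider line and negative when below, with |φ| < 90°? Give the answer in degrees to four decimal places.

set_geometry: r = 35 mm, L = 126 mm, e = 11 mm; θ ← 0°
rotate_crank_by(+36°): θ ← 0° +36° = 36°
rotate_crank_by(+79°): θ ← 36° +79° = 115°
rotate_crank_by(+71°): θ ← 115° +71° = 186°
rotate_crank_by(-14°): θ ← 186° -14° = 172°
rotate_crank_by(+21°): θ ← 172° +21° = 193°
rotate_crank_by(-24°): θ ← 193° -24° = 169°
rotate_crank_by(-42°): θ ← 169° -42° = 127°
rotate_crank_by(-42°): θ ← 127° -42° = 85°
crank pin P = (r cos θ, r sin θ) = (3.050451, 34.866814)
h = r sin θ − e = 34.866814 − 11 = 23.866814
sin φ = h / L = 23.866814 / 126 = 0.18941916
φ = arcsin(0.18941916) = 10.918889°

10.9189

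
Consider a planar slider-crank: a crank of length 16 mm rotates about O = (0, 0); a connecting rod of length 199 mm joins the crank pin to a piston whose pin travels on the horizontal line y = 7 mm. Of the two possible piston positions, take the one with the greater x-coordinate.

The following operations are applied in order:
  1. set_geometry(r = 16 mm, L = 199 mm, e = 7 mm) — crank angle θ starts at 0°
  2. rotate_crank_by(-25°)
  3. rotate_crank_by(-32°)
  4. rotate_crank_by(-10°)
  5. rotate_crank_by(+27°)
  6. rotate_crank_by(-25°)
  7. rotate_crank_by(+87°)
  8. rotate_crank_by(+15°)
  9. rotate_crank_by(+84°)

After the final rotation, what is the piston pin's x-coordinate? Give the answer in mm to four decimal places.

190.6461

set_geometry: r = 16 mm, L = 199 mm, e = 7 mm; θ ← 0°
rotate_crank_by(-25°): θ ← 0° -25° = -25°
rotate_crank_by(-32°): θ ← -25° -32° = -57°
rotate_crank_by(-10°): θ ← -57° -10° = -67°
rotate_crank_by(+27°): θ ← -67° +27° = -40°
rotate_crank_by(-25°): θ ← -40° -25° = -65°
rotate_crank_by(+87°): θ ← -65° +87° = 22°
rotate_crank_by(+15°): θ ← 22° +15° = 37°
rotate_crank_by(+84°): θ ← 37° +84° = 121°
crank pin P = (r cos θ, r sin θ) = (-8.240609, 13.714677)
h = r sin θ − e = 13.714677 − 7 = 6.714677
x = r cos θ + √(L² − h²) = -8.240609 + √(39601.0 − 45.0869) = -8.240609 + 198.886684 = 190.646075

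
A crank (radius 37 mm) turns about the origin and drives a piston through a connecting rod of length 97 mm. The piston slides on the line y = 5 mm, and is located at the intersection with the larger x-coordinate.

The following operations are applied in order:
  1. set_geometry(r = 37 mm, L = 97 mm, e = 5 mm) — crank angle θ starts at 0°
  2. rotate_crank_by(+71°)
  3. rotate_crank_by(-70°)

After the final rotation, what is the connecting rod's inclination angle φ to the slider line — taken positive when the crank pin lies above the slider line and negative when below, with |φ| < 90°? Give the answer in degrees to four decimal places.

-2.5728

set_geometry: r = 37 mm, L = 97 mm, e = 5 mm; θ ← 0°
rotate_crank_by(+71°): θ ← 0° +71° = 71°
rotate_crank_by(-70°): θ ← 71° -70° = 1°
crank pin P = (r cos θ, r sin θ) = (36.994365, 0.645739)
h = r sin θ − e = 0.645739 − 5 = -4.354261
sin φ = h / L = -4.354261 / 97 = -0.04488929
φ = arcsin(-0.04488929) = -2.572831°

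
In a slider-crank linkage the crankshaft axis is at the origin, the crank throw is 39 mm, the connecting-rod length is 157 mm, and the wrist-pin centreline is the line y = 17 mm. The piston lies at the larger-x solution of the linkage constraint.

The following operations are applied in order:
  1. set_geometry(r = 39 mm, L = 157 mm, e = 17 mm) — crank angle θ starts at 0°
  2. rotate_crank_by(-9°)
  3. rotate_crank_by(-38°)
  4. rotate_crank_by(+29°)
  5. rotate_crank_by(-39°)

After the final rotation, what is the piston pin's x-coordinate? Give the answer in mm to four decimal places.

set_geometry: r = 39 mm, L = 157 mm, e = 17 mm; θ ← 0°
rotate_crank_by(-9°): θ ← 0° -9° = -9°
rotate_crank_by(-38°): θ ← -9° -38° = -47°
rotate_crank_by(+29°): θ ← -47° +29° = -18°
rotate_crank_by(-39°): θ ← -18° -39° = -57°
crank pin P = (r cos θ, r sin θ) = (21.240922, -32.708152)
h = r sin θ − e = -32.708152 − 17 = -49.708152
x = r cos θ + √(L² − h²) = 21.240922 + √(24649.0 − 2470.9004) = 21.240922 + 148.923133 = 170.164056

170.1641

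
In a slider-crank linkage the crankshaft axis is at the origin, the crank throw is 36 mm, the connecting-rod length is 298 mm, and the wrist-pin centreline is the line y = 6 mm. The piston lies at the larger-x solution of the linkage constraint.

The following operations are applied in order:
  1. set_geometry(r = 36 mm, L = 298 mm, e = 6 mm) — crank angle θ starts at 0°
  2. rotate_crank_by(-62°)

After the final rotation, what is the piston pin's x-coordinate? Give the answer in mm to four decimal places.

set_geometry: r = 36 mm, L = 298 mm, e = 6 mm; θ ← 0°
rotate_crank_by(-62°): θ ← 0° -62° = -62°
crank pin P = (r cos θ, r sin θ) = (16.900976, -31.786113)
h = r sin θ − e = -31.786113 − 6 = -37.786113
x = r cos θ + √(L² − h²) = 16.900976 + √(88804.0 − 1427.7904) = 16.900976 + 295.594671 = 312.495647

312.4956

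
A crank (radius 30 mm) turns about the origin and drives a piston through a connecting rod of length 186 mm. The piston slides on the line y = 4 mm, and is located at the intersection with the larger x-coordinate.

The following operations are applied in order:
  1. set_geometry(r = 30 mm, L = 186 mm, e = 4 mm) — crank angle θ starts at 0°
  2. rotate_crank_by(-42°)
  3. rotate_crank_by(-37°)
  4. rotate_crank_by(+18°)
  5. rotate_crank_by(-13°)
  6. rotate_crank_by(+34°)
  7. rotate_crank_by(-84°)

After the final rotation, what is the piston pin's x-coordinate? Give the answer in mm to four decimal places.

set_geometry: r = 30 mm, L = 186 mm, e = 4 mm; θ ← 0°
rotate_crank_by(-42°): θ ← 0° -42° = -42°
rotate_crank_by(-37°): θ ← -42° -37° = -79°
rotate_crank_by(+18°): θ ← -79° +18° = -61°
rotate_crank_by(-13°): θ ← -61° -13° = -74°
rotate_crank_by(+34°): θ ← -74° +34° = -40°
rotate_crank_by(-84°): θ ← -40° -84° = -124°
crank pin P = (r cos θ, r sin θ) = (-16.775787, -24.871127)
h = r sin θ − e = -24.871127 − 4 = -28.871127
x = r cos θ + √(L² − h²) = -16.775787 + √(34596.0 − 833.5420) = -16.775787 + 183.745634 = 166.969847

166.9698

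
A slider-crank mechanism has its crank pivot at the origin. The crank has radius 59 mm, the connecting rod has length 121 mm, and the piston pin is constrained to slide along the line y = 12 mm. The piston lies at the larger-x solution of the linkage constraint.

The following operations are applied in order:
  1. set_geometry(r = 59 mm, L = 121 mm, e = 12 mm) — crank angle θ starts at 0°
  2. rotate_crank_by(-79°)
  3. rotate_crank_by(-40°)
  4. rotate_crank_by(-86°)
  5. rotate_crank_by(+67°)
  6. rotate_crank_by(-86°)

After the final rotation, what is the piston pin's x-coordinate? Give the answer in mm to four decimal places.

set_geometry: r = 59 mm, L = 121 mm, e = 12 mm; θ ← 0°
rotate_crank_by(-79°): θ ← 0° -79° = -79°
rotate_crank_by(-40°): θ ← -79° -40° = -119°
rotate_crank_by(-86°): θ ← -119° -86° = -205°
rotate_crank_by(+67°): θ ← -205° +67° = -138°
rotate_crank_by(-86°): θ ← -138° -86° = -224°
crank pin P = (r cos θ, r sin θ) = (-42.441048, 40.984844)
h = r sin θ − e = 40.984844 − 12 = 28.984844
x = r cos θ + √(L² − h²) = -42.441048 + √(14641.0 − 840.1212) = -42.441048 + 117.477142 = 75.036093

75.0361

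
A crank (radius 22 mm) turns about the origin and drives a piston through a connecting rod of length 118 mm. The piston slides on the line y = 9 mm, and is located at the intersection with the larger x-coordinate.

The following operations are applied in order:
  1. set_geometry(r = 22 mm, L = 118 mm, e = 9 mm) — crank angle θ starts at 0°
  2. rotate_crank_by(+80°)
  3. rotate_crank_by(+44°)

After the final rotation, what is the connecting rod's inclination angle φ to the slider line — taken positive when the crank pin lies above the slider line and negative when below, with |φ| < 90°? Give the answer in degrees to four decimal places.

4.4906

set_geometry: r = 22 mm, L = 118 mm, e = 9 mm; θ ← 0°
rotate_crank_by(+80°): θ ← 0° +80° = 80°
rotate_crank_by(+44°): θ ← 80° +44° = 124°
crank pin P = (r cos θ, r sin θ) = (-12.302244, 18.238827)
h = r sin θ − e = 18.238827 − 9 = 9.238827
sin φ = h / L = 9.238827 / 118 = 0.07829514
φ = arcsin(0.07829514) = 4.490577°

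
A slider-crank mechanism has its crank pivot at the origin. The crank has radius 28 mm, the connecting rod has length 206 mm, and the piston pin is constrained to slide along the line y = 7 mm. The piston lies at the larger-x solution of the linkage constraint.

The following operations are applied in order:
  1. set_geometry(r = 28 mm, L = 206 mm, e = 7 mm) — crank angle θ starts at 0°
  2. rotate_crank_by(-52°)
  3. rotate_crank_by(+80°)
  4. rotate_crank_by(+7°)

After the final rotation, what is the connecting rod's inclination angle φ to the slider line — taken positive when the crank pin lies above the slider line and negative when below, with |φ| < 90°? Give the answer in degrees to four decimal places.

set_geometry: r = 28 mm, L = 206 mm, e = 7 mm; θ ← 0°
rotate_crank_by(-52°): θ ← 0° -52° = -52°
rotate_crank_by(+80°): θ ← -52° +80° = 28°
rotate_crank_by(+7°): θ ← 28° +7° = 35°
crank pin P = (r cos θ, r sin θ) = (22.936257, 16.060140)
h = r sin θ − e = 16.060140 − 7 = 9.060140
sin φ = h / L = 9.060140 / 206 = 0.04398126
φ = arcsin(0.04398126) = 2.520754°

2.5208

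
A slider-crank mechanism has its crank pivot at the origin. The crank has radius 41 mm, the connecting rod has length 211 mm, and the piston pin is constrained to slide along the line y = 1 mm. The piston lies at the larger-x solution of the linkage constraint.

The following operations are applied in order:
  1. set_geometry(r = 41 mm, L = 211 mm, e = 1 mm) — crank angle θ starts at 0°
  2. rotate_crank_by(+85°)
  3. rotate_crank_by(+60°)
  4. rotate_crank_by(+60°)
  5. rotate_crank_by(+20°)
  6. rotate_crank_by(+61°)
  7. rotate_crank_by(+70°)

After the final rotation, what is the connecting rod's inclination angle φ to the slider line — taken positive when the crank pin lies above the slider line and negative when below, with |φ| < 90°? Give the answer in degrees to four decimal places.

set_geometry: r = 41 mm, L = 211 mm, e = 1 mm; θ ← 0°
rotate_crank_by(+85°): θ ← 0° +85° = 85°
rotate_crank_by(+60°): θ ← 85° +60° = 145°
rotate_crank_by(+60°): θ ← 145° +60° = 205°
rotate_crank_by(+20°): θ ← 205° +20° = 225°
rotate_crank_by(+61°): θ ← 225° +61° = 286°
rotate_crank_by(+70°): θ ← 286° +70° = 356°
crank pin P = (r cos θ, r sin θ) = (40.900126, -2.860015)
h = r sin θ − e = -2.860015 − 1 = -3.860015
sin φ = h / L = -3.860015 / 211 = -0.01829391
φ = arcsin(-0.01829391) = -1.048222°

-1.0482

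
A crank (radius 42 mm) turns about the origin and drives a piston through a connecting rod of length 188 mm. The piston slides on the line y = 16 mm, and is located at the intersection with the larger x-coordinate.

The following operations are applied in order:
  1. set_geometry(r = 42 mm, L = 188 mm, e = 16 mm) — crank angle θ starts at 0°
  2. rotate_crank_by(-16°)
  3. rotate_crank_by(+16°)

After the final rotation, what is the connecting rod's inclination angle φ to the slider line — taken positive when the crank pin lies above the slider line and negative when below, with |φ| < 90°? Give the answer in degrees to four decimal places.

set_geometry: r = 42 mm, L = 188 mm, e = 16 mm; θ ← 0°
rotate_crank_by(-16°): θ ← 0° -16° = -16°
rotate_crank_by(+16°): θ ← -16° +16° = 0°
crank pin P = (r cos θ, r sin θ) = (42.000000, 0.000000)
h = r sin θ − e = 0.000000 − 16 = -16.000000
sin φ = h / L = -16.000000 / 188 = -0.08510638
φ = arcsin(-0.08510638) = -4.882142°

-4.8821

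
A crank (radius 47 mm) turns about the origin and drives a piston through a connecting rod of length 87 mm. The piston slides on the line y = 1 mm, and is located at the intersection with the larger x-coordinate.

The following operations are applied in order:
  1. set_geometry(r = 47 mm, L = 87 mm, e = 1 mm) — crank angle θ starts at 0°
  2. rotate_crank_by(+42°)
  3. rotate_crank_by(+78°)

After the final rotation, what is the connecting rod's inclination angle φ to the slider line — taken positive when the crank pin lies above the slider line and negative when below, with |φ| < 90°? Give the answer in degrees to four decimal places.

set_geometry: r = 47 mm, L = 87 mm, e = 1 mm; θ ← 0°
rotate_crank_by(+42°): θ ← 0° +42° = 42°
rotate_crank_by(+78°): θ ← 42° +78° = 120°
crank pin P = (r cos θ, r sin θ) = (-23.500000, 40.703194)
h = r sin θ − e = 40.703194 − 1 = 39.703194
sin φ = h / L = 39.703194 / 87 = 0.45635855
φ = arcsin(0.45635855) = 27.152380°

27.1524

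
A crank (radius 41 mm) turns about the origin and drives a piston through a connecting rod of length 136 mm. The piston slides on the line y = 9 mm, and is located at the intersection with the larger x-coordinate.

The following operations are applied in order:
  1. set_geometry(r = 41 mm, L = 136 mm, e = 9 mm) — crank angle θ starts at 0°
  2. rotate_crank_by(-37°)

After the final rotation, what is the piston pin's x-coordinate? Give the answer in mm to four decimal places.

164.5091

set_geometry: r = 41 mm, L = 136 mm, e = 9 mm; θ ← 0°
rotate_crank_by(-37°): θ ← 0° -37° = -37°
crank pin P = (r cos θ, r sin θ) = (32.744056, -24.674416)
h = r sin θ − e = -24.674416 − 9 = -33.674416
x = r cos θ + √(L² − h²) = 32.744056 + √(18496.0 − 1133.9663) = 32.744056 + 131.765070 = 164.509126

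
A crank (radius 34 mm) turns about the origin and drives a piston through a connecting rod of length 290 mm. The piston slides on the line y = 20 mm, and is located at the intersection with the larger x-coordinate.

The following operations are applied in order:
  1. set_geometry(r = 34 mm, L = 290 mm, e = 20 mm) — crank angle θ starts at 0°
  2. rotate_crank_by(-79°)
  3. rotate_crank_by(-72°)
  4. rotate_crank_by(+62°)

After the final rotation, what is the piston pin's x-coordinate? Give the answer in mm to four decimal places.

set_geometry: r = 34 mm, L = 290 mm, e = 20 mm; θ ← 0°
rotate_crank_by(-79°): θ ← 0° -79° = -79°
rotate_crank_by(-72°): θ ← -79° -72° = -151°
rotate_crank_by(+62°): θ ← -151° +62° = -89°
crank pin P = (r cos θ, r sin θ) = (0.593382, -33.994822)
h = r sin θ − e = -33.994822 − 20 = -53.994822
x = r cos θ + √(L² − h²) = 0.593382 + √(84100.0 − 2915.4408) = 0.593382 + 284.929042 = 285.522424

285.5224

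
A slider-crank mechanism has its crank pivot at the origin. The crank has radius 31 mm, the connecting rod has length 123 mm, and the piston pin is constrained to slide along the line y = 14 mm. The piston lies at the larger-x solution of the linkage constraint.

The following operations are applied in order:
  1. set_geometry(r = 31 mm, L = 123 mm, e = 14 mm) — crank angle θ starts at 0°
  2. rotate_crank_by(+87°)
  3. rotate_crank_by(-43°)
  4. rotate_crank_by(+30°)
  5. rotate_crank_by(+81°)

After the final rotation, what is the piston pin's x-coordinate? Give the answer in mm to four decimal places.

set_geometry: r = 31 mm, L = 123 mm, e = 14 mm; θ ← 0°
rotate_crank_by(+87°): θ ← 0° +87° = 87°
rotate_crank_by(-43°): θ ← 87° -43° = 44°
rotate_crank_by(+30°): θ ← 44° +30° = 74°
rotate_crank_by(+81°): θ ← 74° +81° = 155°
crank pin P = (r cos θ, r sin θ) = (-28.095541, 13.101166)
h = r sin θ − e = 13.101166 − 14 = -0.898834
x = r cos θ + √(L² − h²) = -28.095541 + √(15129.0 − 0.8079) = -28.095541 + 122.996716 = 94.901174

94.9012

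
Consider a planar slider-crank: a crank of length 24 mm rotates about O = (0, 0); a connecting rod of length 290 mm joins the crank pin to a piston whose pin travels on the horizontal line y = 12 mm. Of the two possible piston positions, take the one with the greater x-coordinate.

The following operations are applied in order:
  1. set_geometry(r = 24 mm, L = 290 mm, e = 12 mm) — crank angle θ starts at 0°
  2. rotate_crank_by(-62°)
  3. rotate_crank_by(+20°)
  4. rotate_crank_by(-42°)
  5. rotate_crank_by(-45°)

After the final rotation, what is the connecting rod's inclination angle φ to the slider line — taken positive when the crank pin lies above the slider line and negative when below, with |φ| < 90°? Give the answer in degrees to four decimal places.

set_geometry: r = 24 mm, L = 290 mm, e = 12 mm; θ ← 0°
rotate_crank_by(-62°): θ ← 0° -62° = -62°
rotate_crank_by(+20°): θ ← -62° +20° = -42°
rotate_crank_by(-42°): θ ← -42° -42° = -84°
rotate_crank_by(-45°): θ ← -84° -45° = -129°
crank pin P = (r cos θ, r sin θ) = (-15.103689, -18.651503)
h = r sin θ − e = -18.651503 − 12 = -30.651503
sin φ = h / L = -30.651503 / 290 = -0.10569484
φ = arcsin(-0.10569484) = -6.067201°

-6.0672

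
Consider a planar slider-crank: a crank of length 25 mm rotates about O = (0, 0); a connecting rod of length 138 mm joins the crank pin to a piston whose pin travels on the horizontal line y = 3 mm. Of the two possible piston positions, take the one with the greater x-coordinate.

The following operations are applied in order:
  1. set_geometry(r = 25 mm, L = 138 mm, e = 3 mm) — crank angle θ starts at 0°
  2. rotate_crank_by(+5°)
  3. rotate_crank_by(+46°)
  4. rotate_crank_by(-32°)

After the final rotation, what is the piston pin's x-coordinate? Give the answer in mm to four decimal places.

set_geometry: r = 25 mm, L = 138 mm, e = 3 mm; θ ← 0°
rotate_crank_by(+5°): θ ← 0° +5° = 5°
rotate_crank_by(+46°): θ ← 5° +46° = 51°
rotate_crank_by(-32°): θ ← 51° -32° = 19°
crank pin P = (r cos θ, r sin θ) = (23.637964, 8.139204)
h = r sin θ − e = 8.139204 − 3 = 5.139204
x = r cos θ + √(L² − h²) = 23.637964 + √(19044.0 − 26.4114) = 23.637964 + 137.904273 = 161.542238

161.5422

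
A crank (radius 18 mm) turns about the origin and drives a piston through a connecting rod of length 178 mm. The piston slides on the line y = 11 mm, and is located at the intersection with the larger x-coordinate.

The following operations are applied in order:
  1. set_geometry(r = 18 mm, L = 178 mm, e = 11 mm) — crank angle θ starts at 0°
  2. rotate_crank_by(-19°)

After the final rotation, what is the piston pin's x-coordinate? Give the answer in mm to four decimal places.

set_geometry: r = 18 mm, L = 178 mm, e = 11 mm; θ ← 0°
rotate_crank_by(-19°): θ ← 0° -19° = -19°
crank pin P = (r cos θ, r sin θ) = (17.019334, -5.860227)
h = r sin θ − e = -5.860227 − 11 = -16.860227
x = r cos θ + √(L² − h²) = 17.019334 + √(31684.0 − 284.2672) = 17.019334 + 177.199697 = 194.219032

194.2190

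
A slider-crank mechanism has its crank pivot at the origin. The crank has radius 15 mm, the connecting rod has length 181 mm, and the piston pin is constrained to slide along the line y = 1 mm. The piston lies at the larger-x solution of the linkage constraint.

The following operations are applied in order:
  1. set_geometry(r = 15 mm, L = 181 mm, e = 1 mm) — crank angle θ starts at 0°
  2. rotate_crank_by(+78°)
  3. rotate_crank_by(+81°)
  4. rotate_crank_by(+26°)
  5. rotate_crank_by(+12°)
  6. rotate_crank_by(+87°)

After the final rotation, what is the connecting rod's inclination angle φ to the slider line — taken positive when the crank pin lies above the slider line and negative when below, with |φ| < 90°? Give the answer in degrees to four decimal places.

-4.9299

set_geometry: r = 15 mm, L = 181 mm, e = 1 mm; θ ← 0°
rotate_crank_by(+78°): θ ← 0° +78° = 78°
rotate_crank_by(+81°): θ ← 78° +81° = 159°
rotate_crank_by(+26°): θ ← 159° +26° = 185°
rotate_crank_by(+12°): θ ← 185° +12° = 197°
rotate_crank_by(+87°): θ ← 197° +87° = 284°
crank pin P = (r cos θ, r sin θ) = (3.628828, -14.554436)
h = r sin θ − e = -14.554436 − 1 = -15.554436
sin φ = h / L = -15.554436 / 181 = -0.08593611
φ = arcsin(-0.08593611) = -4.929857°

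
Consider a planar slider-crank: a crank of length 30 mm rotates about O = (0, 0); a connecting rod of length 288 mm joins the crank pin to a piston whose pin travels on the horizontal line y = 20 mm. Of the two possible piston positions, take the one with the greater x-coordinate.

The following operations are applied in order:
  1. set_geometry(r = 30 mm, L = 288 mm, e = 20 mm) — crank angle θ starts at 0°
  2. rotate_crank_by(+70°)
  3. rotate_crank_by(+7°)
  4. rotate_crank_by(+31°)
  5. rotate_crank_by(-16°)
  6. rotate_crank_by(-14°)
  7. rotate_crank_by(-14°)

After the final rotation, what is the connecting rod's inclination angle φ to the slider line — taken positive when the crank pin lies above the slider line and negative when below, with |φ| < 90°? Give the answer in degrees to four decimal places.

set_geometry: r = 30 mm, L = 288 mm, e = 20 mm; θ ← 0°
rotate_crank_by(+70°): θ ← 0° +70° = 70°
rotate_crank_by(+7°): θ ← 70° +7° = 77°
rotate_crank_by(+31°): θ ← 77° +31° = 108°
rotate_crank_by(-16°): θ ← 108° -16° = 92°
rotate_crank_by(-14°): θ ← 92° -14° = 78°
rotate_crank_by(-14°): θ ← 78° -14° = 64°
crank pin P = (r cos θ, r sin θ) = (13.151134, 26.963821)
h = r sin θ − e = 26.963821 − 20 = 6.963821
sin φ = h / L = 6.963821 / 288 = 0.02417994
φ = arcsin(0.02417994) = 1.385543°

1.3855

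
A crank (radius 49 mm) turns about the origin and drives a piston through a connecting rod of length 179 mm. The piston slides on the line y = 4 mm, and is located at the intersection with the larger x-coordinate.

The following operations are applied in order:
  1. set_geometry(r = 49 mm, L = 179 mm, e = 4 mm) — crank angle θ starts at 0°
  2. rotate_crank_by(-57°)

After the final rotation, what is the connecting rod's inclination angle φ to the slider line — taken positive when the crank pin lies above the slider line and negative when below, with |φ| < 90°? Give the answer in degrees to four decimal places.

set_geometry: r = 49 mm, L = 179 mm, e = 4 mm; θ ← 0°
rotate_crank_by(-57°): θ ← 0° -57° = -57°
crank pin P = (r cos θ, r sin θ) = (26.687313, -41.094858)
h = r sin θ − e = -41.094858 − 4 = -45.094858
sin φ = h / L = -45.094858 / 179 = -0.25192658
φ = arcsin(-0.25192658) = -14.591547°

-14.5915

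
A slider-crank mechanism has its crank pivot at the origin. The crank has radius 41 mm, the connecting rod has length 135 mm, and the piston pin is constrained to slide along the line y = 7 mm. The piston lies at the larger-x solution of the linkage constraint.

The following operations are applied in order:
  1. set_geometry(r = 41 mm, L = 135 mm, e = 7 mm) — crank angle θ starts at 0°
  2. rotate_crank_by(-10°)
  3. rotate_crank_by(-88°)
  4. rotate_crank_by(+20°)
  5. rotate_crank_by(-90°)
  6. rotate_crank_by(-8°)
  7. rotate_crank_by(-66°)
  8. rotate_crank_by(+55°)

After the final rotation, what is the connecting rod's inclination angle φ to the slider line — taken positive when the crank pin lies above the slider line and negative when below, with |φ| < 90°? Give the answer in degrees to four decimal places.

-0.8503

set_geometry: r = 41 mm, L = 135 mm, e = 7 mm; θ ← 0°
rotate_crank_by(-10°): θ ← 0° -10° = -10°
rotate_crank_by(-88°): θ ← -10° -88° = -98°
rotate_crank_by(+20°): θ ← -98° +20° = -78°
rotate_crank_by(-90°): θ ← -78° -90° = -168°
rotate_crank_by(-8°): θ ← -168° -8° = -176°
rotate_crank_by(-66°): θ ← -176° -66° = -242°
rotate_crank_by(+55°): θ ← -242° +55° = -187°
crank pin P = (r cos θ, r sin θ) = (-40.694392, 4.996643)
h = r sin θ − e = 4.996643 − 7 = -2.003357
sin φ = h / L = -2.003357 / 135 = -0.01483968
φ = arcsin(-0.01483968) = -0.850282°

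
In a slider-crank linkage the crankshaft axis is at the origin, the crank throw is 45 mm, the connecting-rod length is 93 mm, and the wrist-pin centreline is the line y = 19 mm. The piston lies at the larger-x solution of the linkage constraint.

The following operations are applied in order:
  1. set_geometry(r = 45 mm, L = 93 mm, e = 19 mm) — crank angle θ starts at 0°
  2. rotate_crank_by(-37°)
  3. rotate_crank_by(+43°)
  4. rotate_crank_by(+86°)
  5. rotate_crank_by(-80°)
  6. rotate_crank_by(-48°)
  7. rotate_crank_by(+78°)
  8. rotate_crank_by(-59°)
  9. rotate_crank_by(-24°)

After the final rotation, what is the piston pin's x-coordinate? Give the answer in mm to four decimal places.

113.3001

set_geometry: r = 45 mm, L = 93 mm, e = 19 mm; θ ← 0°
rotate_crank_by(-37°): θ ← 0° -37° = -37°
rotate_crank_by(+43°): θ ← -37° +43° = 6°
rotate_crank_by(+86°): θ ← 6° +86° = 92°
rotate_crank_by(-80°): θ ← 92° -80° = 12°
rotate_crank_by(-48°): θ ← 12° -48° = -36°
rotate_crank_by(+78°): θ ← -36° +78° = 42°
rotate_crank_by(-59°): θ ← 42° -59° = -17°
rotate_crank_by(-24°): θ ← -17° -24° = -41°
crank pin P = (r cos θ, r sin θ) = (33.961931, -29.522656)
h = r sin θ − e = -29.522656 − 19 = -48.522656
x = r cos θ + √(L² − h²) = 33.961931 + √(8649.0 − 2354.4482) = 33.961931 + 79.338212 = 113.300143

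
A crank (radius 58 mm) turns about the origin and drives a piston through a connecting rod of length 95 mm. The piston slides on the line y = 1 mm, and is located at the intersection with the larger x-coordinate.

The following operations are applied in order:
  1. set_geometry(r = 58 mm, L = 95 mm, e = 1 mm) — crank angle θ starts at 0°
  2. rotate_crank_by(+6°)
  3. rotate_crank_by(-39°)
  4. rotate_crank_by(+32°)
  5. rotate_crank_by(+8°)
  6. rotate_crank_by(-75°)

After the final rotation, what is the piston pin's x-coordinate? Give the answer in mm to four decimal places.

99.3449

set_geometry: r = 58 mm, L = 95 mm, e = 1 mm; θ ← 0°
rotate_crank_by(+6°): θ ← 0° +6° = 6°
rotate_crank_by(-39°): θ ← 6° -39° = -33°
rotate_crank_by(+32°): θ ← -33° +32° = -1°
rotate_crank_by(+8°): θ ← -1° +8° = 7°
rotate_crank_by(-75°): θ ← 7° -75° = -68°
crank pin P = (r cos θ, r sin θ) = (21.727182, -53.776664)
h = r sin θ − e = -53.776664 − 1 = -54.776664
x = r cos θ + √(L² − h²) = 21.727182 + √(9025.0 − 3000.4829) = 21.727182 + 77.617763 = 99.344945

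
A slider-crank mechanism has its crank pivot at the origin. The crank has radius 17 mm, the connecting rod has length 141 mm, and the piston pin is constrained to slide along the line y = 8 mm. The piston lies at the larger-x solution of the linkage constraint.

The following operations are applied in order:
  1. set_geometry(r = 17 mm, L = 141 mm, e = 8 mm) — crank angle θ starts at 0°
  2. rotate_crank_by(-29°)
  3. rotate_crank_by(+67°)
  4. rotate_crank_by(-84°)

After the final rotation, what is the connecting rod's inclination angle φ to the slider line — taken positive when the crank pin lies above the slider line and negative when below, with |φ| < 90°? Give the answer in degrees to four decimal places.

set_geometry: r = 17 mm, L = 141 mm, e = 8 mm; θ ← 0°
rotate_crank_by(-29°): θ ← 0° -29° = -29°
rotate_crank_by(+67°): θ ← -29° +67° = 38°
rotate_crank_by(-84°): θ ← 38° -84° = -46°
crank pin P = (r cos θ, r sin θ) = (11.809192, -12.228777)
h = r sin θ − e = -12.228777 − 8 = -20.228777
sin φ = h / L = -20.228777 / 141 = -0.14346650
φ = arcsin(-0.14346650) = -8.248488°

-8.2485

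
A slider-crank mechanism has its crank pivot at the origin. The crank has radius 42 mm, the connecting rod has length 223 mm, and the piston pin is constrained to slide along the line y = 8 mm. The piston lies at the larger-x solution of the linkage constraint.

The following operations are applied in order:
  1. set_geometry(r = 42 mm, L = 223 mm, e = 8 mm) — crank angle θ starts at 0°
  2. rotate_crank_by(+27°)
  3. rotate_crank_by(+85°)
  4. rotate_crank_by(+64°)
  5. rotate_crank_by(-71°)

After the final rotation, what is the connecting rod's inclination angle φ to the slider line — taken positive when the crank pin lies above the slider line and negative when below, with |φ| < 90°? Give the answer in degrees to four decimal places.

set_geometry: r = 42 mm, L = 223 mm, e = 8 mm; θ ← 0°
rotate_crank_by(+27°): θ ← 0° +27° = 27°
rotate_crank_by(+85°): θ ← 27° +85° = 112°
rotate_crank_by(+64°): θ ← 112° +64° = 176°
rotate_crank_by(-71°): θ ← 176° -71° = 105°
crank pin P = (r cos θ, r sin θ) = (-10.870400, 40.568885)
h = r sin θ − e = 40.568885 − 8 = 32.568885
sin φ = h / L = 32.568885 / 223 = 0.14604881
φ = arcsin(0.14604881) = 8.398018°

8.3980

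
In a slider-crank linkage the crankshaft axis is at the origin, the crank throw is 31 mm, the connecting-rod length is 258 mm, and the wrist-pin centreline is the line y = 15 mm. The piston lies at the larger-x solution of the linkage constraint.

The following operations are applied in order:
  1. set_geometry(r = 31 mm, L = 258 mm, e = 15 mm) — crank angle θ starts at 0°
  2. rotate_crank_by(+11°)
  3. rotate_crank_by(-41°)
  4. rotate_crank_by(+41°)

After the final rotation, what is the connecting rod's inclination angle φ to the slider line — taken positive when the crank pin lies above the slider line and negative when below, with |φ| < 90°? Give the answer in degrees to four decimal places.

-2.0180

set_geometry: r = 31 mm, L = 258 mm, e = 15 mm; θ ← 0°
rotate_crank_by(+11°): θ ← 0° +11° = 11°
rotate_crank_by(-41°): θ ← 11° -41° = -30°
rotate_crank_by(+41°): θ ← -30° +41° = 11°
crank pin P = (r cos θ, r sin θ) = (30.430443, 5.915079)
h = r sin θ − e = 5.915079 − 15 = -9.084921
sin φ = h / L = -9.084921 / 258 = -0.03521287
φ = arcsin(-0.03521287) = -2.017966°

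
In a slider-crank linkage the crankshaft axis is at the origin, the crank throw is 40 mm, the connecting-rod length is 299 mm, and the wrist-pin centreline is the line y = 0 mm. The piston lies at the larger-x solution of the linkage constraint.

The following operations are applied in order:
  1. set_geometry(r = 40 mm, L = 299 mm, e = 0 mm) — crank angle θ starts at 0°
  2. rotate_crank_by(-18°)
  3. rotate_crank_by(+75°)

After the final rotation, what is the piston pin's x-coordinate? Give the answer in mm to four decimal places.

set_geometry: r = 40 mm, L = 299 mm, e = 0 mm; θ ← 0°
rotate_crank_by(-18°): θ ← 0° -18° = -18°
rotate_crank_by(+75°): θ ← -18° +75° = 57°
crank pin P = (r cos θ, r sin θ) = (21.785561, 33.546823)
h = r sin θ − e = 33.546823 − 0 = 33.546823
x = r cos θ + √(L² − h²) = 21.785561 + √(89401.0 − 1125.3893) = 21.785561 + 297.112118 = 318.897679

318.8977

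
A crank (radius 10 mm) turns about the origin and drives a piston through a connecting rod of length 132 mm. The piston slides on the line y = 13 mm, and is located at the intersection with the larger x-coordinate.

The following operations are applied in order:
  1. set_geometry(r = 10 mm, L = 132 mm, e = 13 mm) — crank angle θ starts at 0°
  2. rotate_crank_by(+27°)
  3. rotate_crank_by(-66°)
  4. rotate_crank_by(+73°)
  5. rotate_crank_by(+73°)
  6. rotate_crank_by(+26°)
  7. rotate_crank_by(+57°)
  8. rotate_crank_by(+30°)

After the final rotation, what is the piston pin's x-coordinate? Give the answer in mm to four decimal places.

122.9020

set_geometry: r = 10 mm, L = 132 mm, e = 13 mm; θ ← 0°
rotate_crank_by(+27°): θ ← 0° +27° = 27°
rotate_crank_by(-66°): θ ← 27° -66° = -39°
rotate_crank_by(+73°): θ ← -39° +73° = 34°
rotate_crank_by(+73°): θ ← 34° +73° = 107°
rotate_crank_by(+26°): θ ← 107° +26° = 133°
rotate_crank_by(+57°): θ ← 133° +57° = 190°
rotate_crank_by(+30°): θ ← 190° +30° = 220°
crank pin P = (r cos θ, r sin θ) = (-7.660444, -6.427876)
h = r sin θ − e = -6.427876 − 13 = -19.427876
x = r cos θ + √(L² − h²) = -7.660444 + √(17424.0 − 377.4424) = -7.660444 + 130.562466 = 122.902022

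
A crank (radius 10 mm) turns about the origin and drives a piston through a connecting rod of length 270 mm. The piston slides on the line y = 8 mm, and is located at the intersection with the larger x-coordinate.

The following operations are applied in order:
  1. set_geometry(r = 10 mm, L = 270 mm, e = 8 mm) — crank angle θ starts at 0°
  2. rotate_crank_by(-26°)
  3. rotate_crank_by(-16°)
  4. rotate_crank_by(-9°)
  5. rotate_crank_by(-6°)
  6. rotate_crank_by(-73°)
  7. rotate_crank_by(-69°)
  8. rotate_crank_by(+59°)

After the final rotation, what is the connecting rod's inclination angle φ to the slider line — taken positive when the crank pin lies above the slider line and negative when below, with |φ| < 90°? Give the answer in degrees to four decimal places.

-3.0631

set_geometry: r = 10 mm, L = 270 mm, e = 8 mm; θ ← 0°
rotate_crank_by(-26°): θ ← 0° -26° = -26°
rotate_crank_by(-16°): θ ← -26° -16° = -42°
rotate_crank_by(-9°): θ ← -42° -9° = -51°
rotate_crank_by(-6°): θ ← -51° -6° = -57°
rotate_crank_by(-73°): θ ← -57° -73° = -130°
rotate_crank_by(-69°): θ ← -130° -69° = -199°
rotate_crank_by(+59°): θ ← -199° +59° = -140°
crank pin P = (r cos θ, r sin θ) = (-7.660444, -6.427876)
h = r sin θ − e = -6.427876 − 8 = -14.427876
sin φ = h / L = -14.427876 / 270 = -0.05343658
φ = arcsin(-0.05343658) = -3.063149°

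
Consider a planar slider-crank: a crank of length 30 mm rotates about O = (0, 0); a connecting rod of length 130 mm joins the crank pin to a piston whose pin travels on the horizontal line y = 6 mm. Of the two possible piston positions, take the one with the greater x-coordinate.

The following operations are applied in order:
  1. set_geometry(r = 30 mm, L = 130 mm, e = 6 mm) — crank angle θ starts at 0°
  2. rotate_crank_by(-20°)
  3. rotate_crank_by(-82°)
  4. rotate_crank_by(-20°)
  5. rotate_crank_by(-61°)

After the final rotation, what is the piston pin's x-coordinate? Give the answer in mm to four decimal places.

99.9656

set_geometry: r = 30 mm, L = 130 mm, e = 6 mm; θ ← 0°
rotate_crank_by(-20°): θ ← 0° -20° = -20°
rotate_crank_by(-82°): θ ← -20° -82° = -102°
rotate_crank_by(-20°): θ ← -102° -20° = -122°
rotate_crank_by(-61°): θ ← -122° -61° = -183°
crank pin P = (r cos θ, r sin θ) = (-29.958886, 1.570079)
h = r sin θ − e = 1.570079 − 6 = -4.429921
x = r cos θ + √(L² − h²) = -29.958886 + √(16900.0 − 19.6242) = -29.958886 + 129.924500 = 99.965614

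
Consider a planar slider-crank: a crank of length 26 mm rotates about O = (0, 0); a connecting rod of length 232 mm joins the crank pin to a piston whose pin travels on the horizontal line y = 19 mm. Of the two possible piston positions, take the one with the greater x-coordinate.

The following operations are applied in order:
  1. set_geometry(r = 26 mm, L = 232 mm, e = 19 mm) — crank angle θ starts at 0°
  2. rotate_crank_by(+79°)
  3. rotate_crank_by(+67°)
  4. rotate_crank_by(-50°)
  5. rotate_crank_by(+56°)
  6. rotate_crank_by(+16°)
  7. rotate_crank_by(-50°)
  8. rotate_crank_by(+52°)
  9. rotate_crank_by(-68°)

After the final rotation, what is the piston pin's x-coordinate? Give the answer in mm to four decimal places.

226.5051

set_geometry: r = 26 mm, L = 232 mm, e = 19 mm; θ ← 0°
rotate_crank_by(+79°): θ ← 0° +79° = 79°
rotate_crank_by(+67°): θ ← 79° +67° = 146°
rotate_crank_by(-50°): θ ← 146° -50° = 96°
rotate_crank_by(+56°): θ ← 96° +56° = 152°
rotate_crank_by(+16°): θ ← 152° +16° = 168°
rotate_crank_by(-50°): θ ← 168° -50° = 118°
rotate_crank_by(+52°): θ ← 118° +52° = 170°
rotate_crank_by(-68°): θ ← 170° -68° = 102°
crank pin P = (r cos θ, r sin θ) = (-5.405704, 25.431838)
h = r sin θ − e = 25.431838 − 19 = 6.431838
x = r cos θ + √(L² − h²) = -5.405704 + √(53824.0 − 41.3685) = -5.405704 + 231.910827 = 226.505123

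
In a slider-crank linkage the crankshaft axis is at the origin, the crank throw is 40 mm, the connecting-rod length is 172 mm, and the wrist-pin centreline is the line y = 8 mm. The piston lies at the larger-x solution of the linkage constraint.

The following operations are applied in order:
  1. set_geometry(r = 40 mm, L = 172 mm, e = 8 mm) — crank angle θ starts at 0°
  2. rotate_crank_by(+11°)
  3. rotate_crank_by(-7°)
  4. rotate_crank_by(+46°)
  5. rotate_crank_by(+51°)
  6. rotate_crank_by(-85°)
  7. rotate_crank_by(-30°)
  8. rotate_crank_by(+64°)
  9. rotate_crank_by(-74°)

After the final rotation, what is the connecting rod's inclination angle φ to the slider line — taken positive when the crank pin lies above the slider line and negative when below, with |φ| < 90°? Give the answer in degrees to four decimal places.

-8.1116

set_geometry: r = 40 mm, L = 172 mm, e = 8 mm; θ ← 0°
rotate_crank_by(+11°): θ ← 0° +11° = 11°
rotate_crank_by(-7°): θ ← 11° -7° = 4°
rotate_crank_by(+46°): θ ← 4° +46° = 50°
rotate_crank_by(+51°): θ ← 50° +51° = 101°
rotate_crank_by(-85°): θ ← 101° -85° = 16°
rotate_crank_by(-30°): θ ← 16° -30° = -14°
rotate_crank_by(+64°): θ ← -14° +64° = 50°
rotate_crank_by(-74°): θ ← 50° -74° = -24°
crank pin P = (r cos θ, r sin θ) = (36.541818, -16.269466)
h = r sin θ − e = -16.269466 − 8 = -24.269466
sin φ = h / L = -24.269466 / 172 = -0.14110154
φ = arcsin(-0.14110154) = -8.111593°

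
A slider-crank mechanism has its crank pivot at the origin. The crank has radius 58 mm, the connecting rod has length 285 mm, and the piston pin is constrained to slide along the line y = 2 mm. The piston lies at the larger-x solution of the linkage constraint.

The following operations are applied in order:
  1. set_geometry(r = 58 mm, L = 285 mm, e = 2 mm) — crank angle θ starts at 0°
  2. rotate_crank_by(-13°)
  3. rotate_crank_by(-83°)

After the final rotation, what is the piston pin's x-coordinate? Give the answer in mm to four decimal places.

272.6182

set_geometry: r = 58 mm, L = 285 mm, e = 2 mm; θ ← 0°
rotate_crank_by(-13°): θ ← 0° -13° = -13°
rotate_crank_by(-83°): θ ← -13° -83° = -96°
crank pin P = (r cos θ, r sin θ) = (-6.062651, -57.682270)
h = r sin θ − e = -57.682270 − 2 = -59.682270
x = r cos θ + √(L² − h²) = -6.062651 + √(81225.0 − 3561.9733) = -6.062651 + 278.680869 = 272.618218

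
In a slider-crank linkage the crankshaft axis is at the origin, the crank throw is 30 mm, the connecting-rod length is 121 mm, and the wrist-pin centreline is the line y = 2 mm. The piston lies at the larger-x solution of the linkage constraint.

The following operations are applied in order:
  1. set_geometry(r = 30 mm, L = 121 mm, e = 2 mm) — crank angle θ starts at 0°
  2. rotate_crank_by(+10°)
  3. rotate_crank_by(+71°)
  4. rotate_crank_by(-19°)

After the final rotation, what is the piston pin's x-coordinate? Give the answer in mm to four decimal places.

132.5802

set_geometry: r = 30 mm, L = 121 mm, e = 2 mm; θ ← 0°
rotate_crank_by(+10°): θ ← 0° +10° = 10°
rotate_crank_by(+71°): θ ← 10° +71° = 81°
rotate_crank_by(-19°): θ ← 81° -19° = 62°
crank pin P = (r cos θ, r sin θ) = (14.084147, 26.488428)
h = r sin θ − e = 26.488428 − 2 = 24.488428
x = r cos θ + √(L² − h²) = 14.084147 + √(14641.0 − 599.6831) = 14.084147 + 118.496063 = 132.580210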